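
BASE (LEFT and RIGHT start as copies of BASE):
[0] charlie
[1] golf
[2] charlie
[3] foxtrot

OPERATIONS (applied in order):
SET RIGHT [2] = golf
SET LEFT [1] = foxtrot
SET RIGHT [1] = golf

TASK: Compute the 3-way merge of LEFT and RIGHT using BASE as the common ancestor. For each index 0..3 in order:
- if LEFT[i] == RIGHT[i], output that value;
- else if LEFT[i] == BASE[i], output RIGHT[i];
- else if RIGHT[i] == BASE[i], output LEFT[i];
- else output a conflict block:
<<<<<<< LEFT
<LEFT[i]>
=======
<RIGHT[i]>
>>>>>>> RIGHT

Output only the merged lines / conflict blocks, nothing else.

Answer: charlie
foxtrot
golf
foxtrot

Derivation:
Final LEFT:  [charlie, foxtrot, charlie, foxtrot]
Final RIGHT: [charlie, golf, golf, foxtrot]
i=0: L=charlie R=charlie -> agree -> charlie
i=1: L=foxtrot, R=golf=BASE -> take LEFT -> foxtrot
i=2: L=charlie=BASE, R=golf -> take RIGHT -> golf
i=3: L=foxtrot R=foxtrot -> agree -> foxtrot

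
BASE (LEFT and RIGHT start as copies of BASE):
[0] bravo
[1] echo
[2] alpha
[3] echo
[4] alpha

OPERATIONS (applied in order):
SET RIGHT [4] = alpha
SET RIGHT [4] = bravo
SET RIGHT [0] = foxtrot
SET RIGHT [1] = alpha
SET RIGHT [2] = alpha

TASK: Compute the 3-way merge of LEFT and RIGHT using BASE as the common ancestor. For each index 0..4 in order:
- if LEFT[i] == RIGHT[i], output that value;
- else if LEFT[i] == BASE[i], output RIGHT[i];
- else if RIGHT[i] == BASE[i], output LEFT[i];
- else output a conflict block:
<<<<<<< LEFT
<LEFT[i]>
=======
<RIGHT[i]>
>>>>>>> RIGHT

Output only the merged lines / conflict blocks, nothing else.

Answer: foxtrot
alpha
alpha
echo
bravo

Derivation:
Final LEFT:  [bravo, echo, alpha, echo, alpha]
Final RIGHT: [foxtrot, alpha, alpha, echo, bravo]
i=0: L=bravo=BASE, R=foxtrot -> take RIGHT -> foxtrot
i=1: L=echo=BASE, R=alpha -> take RIGHT -> alpha
i=2: L=alpha R=alpha -> agree -> alpha
i=3: L=echo R=echo -> agree -> echo
i=4: L=alpha=BASE, R=bravo -> take RIGHT -> bravo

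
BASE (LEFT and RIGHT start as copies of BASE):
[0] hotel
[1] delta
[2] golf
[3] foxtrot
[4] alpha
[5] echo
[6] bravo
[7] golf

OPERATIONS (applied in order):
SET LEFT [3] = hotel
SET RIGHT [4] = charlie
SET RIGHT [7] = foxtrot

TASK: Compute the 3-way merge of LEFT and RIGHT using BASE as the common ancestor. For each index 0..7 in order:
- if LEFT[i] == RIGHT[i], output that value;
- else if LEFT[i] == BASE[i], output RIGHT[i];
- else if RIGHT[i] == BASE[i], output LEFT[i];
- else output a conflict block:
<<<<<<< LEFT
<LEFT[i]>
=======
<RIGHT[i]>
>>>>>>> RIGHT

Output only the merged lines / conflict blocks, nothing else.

Final LEFT:  [hotel, delta, golf, hotel, alpha, echo, bravo, golf]
Final RIGHT: [hotel, delta, golf, foxtrot, charlie, echo, bravo, foxtrot]
i=0: L=hotel R=hotel -> agree -> hotel
i=1: L=delta R=delta -> agree -> delta
i=2: L=golf R=golf -> agree -> golf
i=3: L=hotel, R=foxtrot=BASE -> take LEFT -> hotel
i=4: L=alpha=BASE, R=charlie -> take RIGHT -> charlie
i=5: L=echo R=echo -> agree -> echo
i=6: L=bravo R=bravo -> agree -> bravo
i=7: L=golf=BASE, R=foxtrot -> take RIGHT -> foxtrot

Answer: hotel
delta
golf
hotel
charlie
echo
bravo
foxtrot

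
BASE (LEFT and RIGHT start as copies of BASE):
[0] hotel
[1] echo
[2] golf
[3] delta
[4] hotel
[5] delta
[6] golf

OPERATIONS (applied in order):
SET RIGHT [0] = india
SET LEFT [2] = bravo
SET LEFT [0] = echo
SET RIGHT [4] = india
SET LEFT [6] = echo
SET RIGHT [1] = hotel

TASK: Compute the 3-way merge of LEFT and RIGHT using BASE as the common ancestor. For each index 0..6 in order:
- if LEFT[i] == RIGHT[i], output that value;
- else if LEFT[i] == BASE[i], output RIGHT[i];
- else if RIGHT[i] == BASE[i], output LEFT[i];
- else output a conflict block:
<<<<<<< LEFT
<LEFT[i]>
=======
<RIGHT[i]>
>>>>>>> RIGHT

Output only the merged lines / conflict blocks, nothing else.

Final LEFT:  [echo, echo, bravo, delta, hotel, delta, echo]
Final RIGHT: [india, hotel, golf, delta, india, delta, golf]
i=0: BASE=hotel L=echo R=india all differ -> CONFLICT
i=1: L=echo=BASE, R=hotel -> take RIGHT -> hotel
i=2: L=bravo, R=golf=BASE -> take LEFT -> bravo
i=3: L=delta R=delta -> agree -> delta
i=4: L=hotel=BASE, R=india -> take RIGHT -> india
i=5: L=delta R=delta -> agree -> delta
i=6: L=echo, R=golf=BASE -> take LEFT -> echo

Answer: <<<<<<< LEFT
echo
=======
india
>>>>>>> RIGHT
hotel
bravo
delta
india
delta
echo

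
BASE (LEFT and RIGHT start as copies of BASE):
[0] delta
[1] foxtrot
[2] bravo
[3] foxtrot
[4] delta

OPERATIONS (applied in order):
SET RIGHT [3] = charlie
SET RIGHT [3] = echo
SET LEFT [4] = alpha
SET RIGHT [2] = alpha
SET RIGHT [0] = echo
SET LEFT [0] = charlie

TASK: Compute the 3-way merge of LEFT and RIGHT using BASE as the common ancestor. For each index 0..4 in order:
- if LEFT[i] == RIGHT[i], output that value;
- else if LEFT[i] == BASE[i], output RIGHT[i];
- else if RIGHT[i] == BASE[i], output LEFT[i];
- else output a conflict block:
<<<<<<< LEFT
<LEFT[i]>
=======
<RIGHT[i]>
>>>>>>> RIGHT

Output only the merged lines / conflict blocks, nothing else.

Final LEFT:  [charlie, foxtrot, bravo, foxtrot, alpha]
Final RIGHT: [echo, foxtrot, alpha, echo, delta]
i=0: BASE=delta L=charlie R=echo all differ -> CONFLICT
i=1: L=foxtrot R=foxtrot -> agree -> foxtrot
i=2: L=bravo=BASE, R=alpha -> take RIGHT -> alpha
i=3: L=foxtrot=BASE, R=echo -> take RIGHT -> echo
i=4: L=alpha, R=delta=BASE -> take LEFT -> alpha

Answer: <<<<<<< LEFT
charlie
=======
echo
>>>>>>> RIGHT
foxtrot
alpha
echo
alpha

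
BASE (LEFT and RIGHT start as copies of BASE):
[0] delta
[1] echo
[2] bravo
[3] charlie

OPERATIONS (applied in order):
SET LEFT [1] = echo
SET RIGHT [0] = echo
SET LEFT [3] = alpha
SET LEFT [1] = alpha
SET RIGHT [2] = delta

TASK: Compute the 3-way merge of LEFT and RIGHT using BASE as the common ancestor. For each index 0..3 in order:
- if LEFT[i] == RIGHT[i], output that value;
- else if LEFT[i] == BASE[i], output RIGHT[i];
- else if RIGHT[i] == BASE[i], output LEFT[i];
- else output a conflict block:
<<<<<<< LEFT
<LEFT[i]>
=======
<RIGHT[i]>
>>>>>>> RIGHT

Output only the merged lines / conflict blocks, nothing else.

Answer: echo
alpha
delta
alpha

Derivation:
Final LEFT:  [delta, alpha, bravo, alpha]
Final RIGHT: [echo, echo, delta, charlie]
i=0: L=delta=BASE, R=echo -> take RIGHT -> echo
i=1: L=alpha, R=echo=BASE -> take LEFT -> alpha
i=2: L=bravo=BASE, R=delta -> take RIGHT -> delta
i=3: L=alpha, R=charlie=BASE -> take LEFT -> alpha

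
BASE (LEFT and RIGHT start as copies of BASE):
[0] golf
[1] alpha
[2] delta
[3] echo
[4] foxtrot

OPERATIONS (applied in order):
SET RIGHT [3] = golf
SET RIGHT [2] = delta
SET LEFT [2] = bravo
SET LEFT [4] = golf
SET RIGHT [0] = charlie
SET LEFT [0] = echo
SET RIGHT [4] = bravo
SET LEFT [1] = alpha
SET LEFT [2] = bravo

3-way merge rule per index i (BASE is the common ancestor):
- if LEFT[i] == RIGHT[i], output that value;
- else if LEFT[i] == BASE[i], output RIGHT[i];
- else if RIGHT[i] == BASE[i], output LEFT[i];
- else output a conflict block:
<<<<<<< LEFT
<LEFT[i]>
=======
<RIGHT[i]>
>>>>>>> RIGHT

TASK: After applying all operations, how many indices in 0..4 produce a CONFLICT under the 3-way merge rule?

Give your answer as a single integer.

Answer: 2

Derivation:
Final LEFT:  [echo, alpha, bravo, echo, golf]
Final RIGHT: [charlie, alpha, delta, golf, bravo]
i=0: BASE=golf L=echo R=charlie all differ -> CONFLICT
i=1: L=alpha R=alpha -> agree -> alpha
i=2: L=bravo, R=delta=BASE -> take LEFT -> bravo
i=3: L=echo=BASE, R=golf -> take RIGHT -> golf
i=4: BASE=foxtrot L=golf R=bravo all differ -> CONFLICT
Conflict count: 2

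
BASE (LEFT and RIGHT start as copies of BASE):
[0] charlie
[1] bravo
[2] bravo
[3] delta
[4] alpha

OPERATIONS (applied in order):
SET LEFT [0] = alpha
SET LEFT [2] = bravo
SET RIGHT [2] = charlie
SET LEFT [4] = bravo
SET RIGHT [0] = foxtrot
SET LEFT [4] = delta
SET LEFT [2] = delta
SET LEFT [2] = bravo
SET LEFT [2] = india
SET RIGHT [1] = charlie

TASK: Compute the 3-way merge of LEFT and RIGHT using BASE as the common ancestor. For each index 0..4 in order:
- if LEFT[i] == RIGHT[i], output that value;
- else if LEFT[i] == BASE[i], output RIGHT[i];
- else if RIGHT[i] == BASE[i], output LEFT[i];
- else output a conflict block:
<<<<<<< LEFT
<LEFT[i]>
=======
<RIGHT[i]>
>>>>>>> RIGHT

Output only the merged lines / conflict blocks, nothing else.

Answer: <<<<<<< LEFT
alpha
=======
foxtrot
>>>>>>> RIGHT
charlie
<<<<<<< LEFT
india
=======
charlie
>>>>>>> RIGHT
delta
delta

Derivation:
Final LEFT:  [alpha, bravo, india, delta, delta]
Final RIGHT: [foxtrot, charlie, charlie, delta, alpha]
i=0: BASE=charlie L=alpha R=foxtrot all differ -> CONFLICT
i=1: L=bravo=BASE, R=charlie -> take RIGHT -> charlie
i=2: BASE=bravo L=india R=charlie all differ -> CONFLICT
i=3: L=delta R=delta -> agree -> delta
i=4: L=delta, R=alpha=BASE -> take LEFT -> delta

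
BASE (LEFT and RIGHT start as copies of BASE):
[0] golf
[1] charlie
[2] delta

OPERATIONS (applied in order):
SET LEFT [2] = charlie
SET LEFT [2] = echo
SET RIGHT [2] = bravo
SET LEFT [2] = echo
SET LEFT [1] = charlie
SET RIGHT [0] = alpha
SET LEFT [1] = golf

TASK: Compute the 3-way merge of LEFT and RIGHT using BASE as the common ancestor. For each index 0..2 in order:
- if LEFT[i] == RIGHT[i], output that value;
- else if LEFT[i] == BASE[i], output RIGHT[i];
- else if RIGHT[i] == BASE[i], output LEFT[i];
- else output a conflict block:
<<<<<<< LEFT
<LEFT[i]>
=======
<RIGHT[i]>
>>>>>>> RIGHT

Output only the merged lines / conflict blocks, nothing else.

Final LEFT:  [golf, golf, echo]
Final RIGHT: [alpha, charlie, bravo]
i=0: L=golf=BASE, R=alpha -> take RIGHT -> alpha
i=1: L=golf, R=charlie=BASE -> take LEFT -> golf
i=2: BASE=delta L=echo R=bravo all differ -> CONFLICT

Answer: alpha
golf
<<<<<<< LEFT
echo
=======
bravo
>>>>>>> RIGHT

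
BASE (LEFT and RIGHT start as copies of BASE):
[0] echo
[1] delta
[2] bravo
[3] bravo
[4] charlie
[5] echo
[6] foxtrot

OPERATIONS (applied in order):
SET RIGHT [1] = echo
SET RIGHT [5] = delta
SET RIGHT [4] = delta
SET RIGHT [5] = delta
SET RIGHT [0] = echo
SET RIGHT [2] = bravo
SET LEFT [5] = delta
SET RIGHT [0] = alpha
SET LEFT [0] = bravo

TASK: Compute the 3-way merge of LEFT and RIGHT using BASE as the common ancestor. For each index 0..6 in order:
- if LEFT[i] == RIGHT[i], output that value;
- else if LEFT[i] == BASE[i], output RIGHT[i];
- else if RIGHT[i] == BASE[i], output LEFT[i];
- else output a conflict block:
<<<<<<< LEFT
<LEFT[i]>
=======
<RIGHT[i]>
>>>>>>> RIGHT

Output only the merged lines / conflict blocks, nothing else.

Final LEFT:  [bravo, delta, bravo, bravo, charlie, delta, foxtrot]
Final RIGHT: [alpha, echo, bravo, bravo, delta, delta, foxtrot]
i=0: BASE=echo L=bravo R=alpha all differ -> CONFLICT
i=1: L=delta=BASE, R=echo -> take RIGHT -> echo
i=2: L=bravo R=bravo -> agree -> bravo
i=3: L=bravo R=bravo -> agree -> bravo
i=4: L=charlie=BASE, R=delta -> take RIGHT -> delta
i=5: L=delta R=delta -> agree -> delta
i=6: L=foxtrot R=foxtrot -> agree -> foxtrot

Answer: <<<<<<< LEFT
bravo
=======
alpha
>>>>>>> RIGHT
echo
bravo
bravo
delta
delta
foxtrot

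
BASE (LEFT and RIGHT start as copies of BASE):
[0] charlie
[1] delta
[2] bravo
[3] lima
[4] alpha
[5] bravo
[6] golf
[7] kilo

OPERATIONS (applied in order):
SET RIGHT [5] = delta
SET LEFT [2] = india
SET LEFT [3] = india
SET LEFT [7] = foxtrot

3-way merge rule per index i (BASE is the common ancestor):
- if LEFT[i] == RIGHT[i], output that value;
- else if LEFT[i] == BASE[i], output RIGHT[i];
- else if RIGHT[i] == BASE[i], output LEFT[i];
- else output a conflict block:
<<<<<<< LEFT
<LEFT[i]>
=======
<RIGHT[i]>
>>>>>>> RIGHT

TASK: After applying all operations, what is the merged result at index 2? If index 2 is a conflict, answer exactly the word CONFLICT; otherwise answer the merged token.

Final LEFT:  [charlie, delta, india, india, alpha, bravo, golf, foxtrot]
Final RIGHT: [charlie, delta, bravo, lima, alpha, delta, golf, kilo]
i=0: L=charlie R=charlie -> agree -> charlie
i=1: L=delta R=delta -> agree -> delta
i=2: L=india, R=bravo=BASE -> take LEFT -> india
i=3: L=india, R=lima=BASE -> take LEFT -> india
i=4: L=alpha R=alpha -> agree -> alpha
i=5: L=bravo=BASE, R=delta -> take RIGHT -> delta
i=6: L=golf R=golf -> agree -> golf
i=7: L=foxtrot, R=kilo=BASE -> take LEFT -> foxtrot
Index 2 -> india

Answer: india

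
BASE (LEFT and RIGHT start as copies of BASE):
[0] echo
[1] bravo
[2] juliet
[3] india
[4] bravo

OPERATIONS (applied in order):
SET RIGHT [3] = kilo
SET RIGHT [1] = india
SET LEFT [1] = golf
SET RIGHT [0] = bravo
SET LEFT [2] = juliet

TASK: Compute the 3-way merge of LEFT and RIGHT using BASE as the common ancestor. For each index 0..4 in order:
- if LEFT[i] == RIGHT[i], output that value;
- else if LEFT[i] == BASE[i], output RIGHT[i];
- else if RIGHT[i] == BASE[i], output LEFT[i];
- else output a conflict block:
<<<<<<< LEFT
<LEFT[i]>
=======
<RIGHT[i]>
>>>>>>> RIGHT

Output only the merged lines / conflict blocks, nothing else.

Answer: bravo
<<<<<<< LEFT
golf
=======
india
>>>>>>> RIGHT
juliet
kilo
bravo

Derivation:
Final LEFT:  [echo, golf, juliet, india, bravo]
Final RIGHT: [bravo, india, juliet, kilo, bravo]
i=0: L=echo=BASE, R=bravo -> take RIGHT -> bravo
i=1: BASE=bravo L=golf R=india all differ -> CONFLICT
i=2: L=juliet R=juliet -> agree -> juliet
i=3: L=india=BASE, R=kilo -> take RIGHT -> kilo
i=4: L=bravo R=bravo -> agree -> bravo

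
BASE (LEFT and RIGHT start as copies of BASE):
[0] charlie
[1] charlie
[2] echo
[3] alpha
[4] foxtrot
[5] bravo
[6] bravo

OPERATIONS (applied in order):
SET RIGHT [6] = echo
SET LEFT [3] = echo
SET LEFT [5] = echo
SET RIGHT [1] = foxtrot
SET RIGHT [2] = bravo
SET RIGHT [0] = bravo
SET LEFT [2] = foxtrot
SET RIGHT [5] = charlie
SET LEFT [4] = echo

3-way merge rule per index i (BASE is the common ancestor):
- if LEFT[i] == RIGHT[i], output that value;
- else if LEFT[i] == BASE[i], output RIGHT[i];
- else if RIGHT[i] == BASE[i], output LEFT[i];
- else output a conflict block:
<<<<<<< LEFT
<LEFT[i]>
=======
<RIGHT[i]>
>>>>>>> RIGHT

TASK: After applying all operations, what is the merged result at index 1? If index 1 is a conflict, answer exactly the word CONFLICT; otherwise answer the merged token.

Answer: foxtrot

Derivation:
Final LEFT:  [charlie, charlie, foxtrot, echo, echo, echo, bravo]
Final RIGHT: [bravo, foxtrot, bravo, alpha, foxtrot, charlie, echo]
i=0: L=charlie=BASE, R=bravo -> take RIGHT -> bravo
i=1: L=charlie=BASE, R=foxtrot -> take RIGHT -> foxtrot
i=2: BASE=echo L=foxtrot R=bravo all differ -> CONFLICT
i=3: L=echo, R=alpha=BASE -> take LEFT -> echo
i=4: L=echo, R=foxtrot=BASE -> take LEFT -> echo
i=5: BASE=bravo L=echo R=charlie all differ -> CONFLICT
i=6: L=bravo=BASE, R=echo -> take RIGHT -> echo
Index 1 -> foxtrot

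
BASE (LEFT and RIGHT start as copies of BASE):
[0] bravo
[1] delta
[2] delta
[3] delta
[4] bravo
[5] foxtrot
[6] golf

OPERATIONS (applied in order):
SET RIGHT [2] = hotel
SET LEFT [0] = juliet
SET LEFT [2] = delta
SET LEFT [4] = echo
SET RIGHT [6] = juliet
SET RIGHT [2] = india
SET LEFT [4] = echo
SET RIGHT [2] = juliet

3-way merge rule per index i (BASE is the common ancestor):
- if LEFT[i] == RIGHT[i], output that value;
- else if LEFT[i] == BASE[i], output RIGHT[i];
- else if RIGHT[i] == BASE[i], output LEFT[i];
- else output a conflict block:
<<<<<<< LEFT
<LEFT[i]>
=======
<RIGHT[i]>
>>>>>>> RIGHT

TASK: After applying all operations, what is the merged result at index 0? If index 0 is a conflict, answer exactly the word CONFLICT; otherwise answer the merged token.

Final LEFT:  [juliet, delta, delta, delta, echo, foxtrot, golf]
Final RIGHT: [bravo, delta, juliet, delta, bravo, foxtrot, juliet]
i=0: L=juliet, R=bravo=BASE -> take LEFT -> juliet
i=1: L=delta R=delta -> agree -> delta
i=2: L=delta=BASE, R=juliet -> take RIGHT -> juliet
i=3: L=delta R=delta -> agree -> delta
i=4: L=echo, R=bravo=BASE -> take LEFT -> echo
i=5: L=foxtrot R=foxtrot -> agree -> foxtrot
i=6: L=golf=BASE, R=juliet -> take RIGHT -> juliet
Index 0 -> juliet

Answer: juliet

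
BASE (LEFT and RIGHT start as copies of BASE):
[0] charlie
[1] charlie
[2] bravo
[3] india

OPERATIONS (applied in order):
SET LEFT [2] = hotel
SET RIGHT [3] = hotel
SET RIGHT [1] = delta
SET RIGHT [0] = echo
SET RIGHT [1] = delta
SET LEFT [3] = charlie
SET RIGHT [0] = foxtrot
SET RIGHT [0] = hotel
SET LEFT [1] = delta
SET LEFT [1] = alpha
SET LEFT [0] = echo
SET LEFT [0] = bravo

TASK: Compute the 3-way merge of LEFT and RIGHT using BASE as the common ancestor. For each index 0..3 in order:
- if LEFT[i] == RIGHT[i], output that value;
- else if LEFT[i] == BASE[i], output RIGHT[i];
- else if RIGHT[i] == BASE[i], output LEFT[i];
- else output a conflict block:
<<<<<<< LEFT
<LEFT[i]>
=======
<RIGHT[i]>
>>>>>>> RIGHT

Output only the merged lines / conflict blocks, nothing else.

Final LEFT:  [bravo, alpha, hotel, charlie]
Final RIGHT: [hotel, delta, bravo, hotel]
i=0: BASE=charlie L=bravo R=hotel all differ -> CONFLICT
i=1: BASE=charlie L=alpha R=delta all differ -> CONFLICT
i=2: L=hotel, R=bravo=BASE -> take LEFT -> hotel
i=3: BASE=india L=charlie R=hotel all differ -> CONFLICT

Answer: <<<<<<< LEFT
bravo
=======
hotel
>>>>>>> RIGHT
<<<<<<< LEFT
alpha
=======
delta
>>>>>>> RIGHT
hotel
<<<<<<< LEFT
charlie
=======
hotel
>>>>>>> RIGHT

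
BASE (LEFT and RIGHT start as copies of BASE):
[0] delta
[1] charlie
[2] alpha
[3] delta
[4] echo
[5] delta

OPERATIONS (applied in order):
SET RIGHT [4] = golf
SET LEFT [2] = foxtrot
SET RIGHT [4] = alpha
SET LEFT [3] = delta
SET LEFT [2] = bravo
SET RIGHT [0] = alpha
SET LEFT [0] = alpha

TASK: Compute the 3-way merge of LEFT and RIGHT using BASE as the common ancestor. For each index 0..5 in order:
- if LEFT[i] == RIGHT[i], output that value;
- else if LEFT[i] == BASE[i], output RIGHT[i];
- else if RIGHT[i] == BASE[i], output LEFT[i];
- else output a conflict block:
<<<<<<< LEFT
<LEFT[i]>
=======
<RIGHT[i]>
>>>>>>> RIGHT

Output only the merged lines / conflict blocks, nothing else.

Final LEFT:  [alpha, charlie, bravo, delta, echo, delta]
Final RIGHT: [alpha, charlie, alpha, delta, alpha, delta]
i=0: L=alpha R=alpha -> agree -> alpha
i=1: L=charlie R=charlie -> agree -> charlie
i=2: L=bravo, R=alpha=BASE -> take LEFT -> bravo
i=3: L=delta R=delta -> agree -> delta
i=4: L=echo=BASE, R=alpha -> take RIGHT -> alpha
i=5: L=delta R=delta -> agree -> delta

Answer: alpha
charlie
bravo
delta
alpha
delta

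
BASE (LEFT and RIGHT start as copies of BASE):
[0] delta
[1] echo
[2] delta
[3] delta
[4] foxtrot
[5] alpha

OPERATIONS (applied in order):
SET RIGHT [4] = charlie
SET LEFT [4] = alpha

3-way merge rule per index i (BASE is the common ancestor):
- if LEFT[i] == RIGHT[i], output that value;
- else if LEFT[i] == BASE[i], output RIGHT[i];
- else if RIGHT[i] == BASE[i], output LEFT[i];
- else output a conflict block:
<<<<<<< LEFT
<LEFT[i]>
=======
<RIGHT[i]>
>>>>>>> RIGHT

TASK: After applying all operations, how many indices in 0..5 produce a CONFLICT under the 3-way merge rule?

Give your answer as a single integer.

Final LEFT:  [delta, echo, delta, delta, alpha, alpha]
Final RIGHT: [delta, echo, delta, delta, charlie, alpha]
i=0: L=delta R=delta -> agree -> delta
i=1: L=echo R=echo -> agree -> echo
i=2: L=delta R=delta -> agree -> delta
i=3: L=delta R=delta -> agree -> delta
i=4: BASE=foxtrot L=alpha R=charlie all differ -> CONFLICT
i=5: L=alpha R=alpha -> agree -> alpha
Conflict count: 1

Answer: 1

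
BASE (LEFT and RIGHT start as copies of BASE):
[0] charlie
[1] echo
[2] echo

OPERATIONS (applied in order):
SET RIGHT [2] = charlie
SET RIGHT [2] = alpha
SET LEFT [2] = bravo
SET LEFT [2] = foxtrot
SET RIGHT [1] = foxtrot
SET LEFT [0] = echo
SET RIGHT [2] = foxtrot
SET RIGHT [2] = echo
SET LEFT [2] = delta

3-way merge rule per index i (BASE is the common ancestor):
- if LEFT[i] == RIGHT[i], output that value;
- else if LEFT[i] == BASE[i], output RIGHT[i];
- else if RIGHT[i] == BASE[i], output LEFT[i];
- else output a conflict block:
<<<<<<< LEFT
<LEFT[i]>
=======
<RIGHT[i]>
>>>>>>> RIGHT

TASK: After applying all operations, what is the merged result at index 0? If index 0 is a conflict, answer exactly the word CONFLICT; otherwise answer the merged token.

Answer: echo

Derivation:
Final LEFT:  [echo, echo, delta]
Final RIGHT: [charlie, foxtrot, echo]
i=0: L=echo, R=charlie=BASE -> take LEFT -> echo
i=1: L=echo=BASE, R=foxtrot -> take RIGHT -> foxtrot
i=2: L=delta, R=echo=BASE -> take LEFT -> delta
Index 0 -> echo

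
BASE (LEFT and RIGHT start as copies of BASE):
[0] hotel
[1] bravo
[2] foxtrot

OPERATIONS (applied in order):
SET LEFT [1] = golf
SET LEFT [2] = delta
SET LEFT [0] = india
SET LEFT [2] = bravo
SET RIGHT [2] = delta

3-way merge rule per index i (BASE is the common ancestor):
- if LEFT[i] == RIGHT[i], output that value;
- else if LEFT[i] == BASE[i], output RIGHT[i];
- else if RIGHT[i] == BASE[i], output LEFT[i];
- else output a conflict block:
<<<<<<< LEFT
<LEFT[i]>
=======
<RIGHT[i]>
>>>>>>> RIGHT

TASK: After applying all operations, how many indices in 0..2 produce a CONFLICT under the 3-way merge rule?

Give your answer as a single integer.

Answer: 1

Derivation:
Final LEFT:  [india, golf, bravo]
Final RIGHT: [hotel, bravo, delta]
i=0: L=india, R=hotel=BASE -> take LEFT -> india
i=1: L=golf, R=bravo=BASE -> take LEFT -> golf
i=2: BASE=foxtrot L=bravo R=delta all differ -> CONFLICT
Conflict count: 1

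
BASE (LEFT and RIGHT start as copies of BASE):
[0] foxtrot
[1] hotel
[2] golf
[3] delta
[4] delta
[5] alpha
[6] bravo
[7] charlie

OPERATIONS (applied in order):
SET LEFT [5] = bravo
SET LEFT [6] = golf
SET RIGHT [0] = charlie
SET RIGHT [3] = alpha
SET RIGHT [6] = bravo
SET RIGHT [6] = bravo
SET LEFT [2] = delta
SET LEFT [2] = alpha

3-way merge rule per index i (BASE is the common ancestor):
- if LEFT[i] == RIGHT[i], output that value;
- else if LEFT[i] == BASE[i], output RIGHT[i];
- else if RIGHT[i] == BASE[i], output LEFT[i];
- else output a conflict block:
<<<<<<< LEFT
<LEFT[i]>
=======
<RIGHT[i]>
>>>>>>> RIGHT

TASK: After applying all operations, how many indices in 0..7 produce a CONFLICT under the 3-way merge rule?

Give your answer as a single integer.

Answer: 0

Derivation:
Final LEFT:  [foxtrot, hotel, alpha, delta, delta, bravo, golf, charlie]
Final RIGHT: [charlie, hotel, golf, alpha, delta, alpha, bravo, charlie]
i=0: L=foxtrot=BASE, R=charlie -> take RIGHT -> charlie
i=1: L=hotel R=hotel -> agree -> hotel
i=2: L=alpha, R=golf=BASE -> take LEFT -> alpha
i=3: L=delta=BASE, R=alpha -> take RIGHT -> alpha
i=4: L=delta R=delta -> agree -> delta
i=5: L=bravo, R=alpha=BASE -> take LEFT -> bravo
i=6: L=golf, R=bravo=BASE -> take LEFT -> golf
i=7: L=charlie R=charlie -> agree -> charlie
Conflict count: 0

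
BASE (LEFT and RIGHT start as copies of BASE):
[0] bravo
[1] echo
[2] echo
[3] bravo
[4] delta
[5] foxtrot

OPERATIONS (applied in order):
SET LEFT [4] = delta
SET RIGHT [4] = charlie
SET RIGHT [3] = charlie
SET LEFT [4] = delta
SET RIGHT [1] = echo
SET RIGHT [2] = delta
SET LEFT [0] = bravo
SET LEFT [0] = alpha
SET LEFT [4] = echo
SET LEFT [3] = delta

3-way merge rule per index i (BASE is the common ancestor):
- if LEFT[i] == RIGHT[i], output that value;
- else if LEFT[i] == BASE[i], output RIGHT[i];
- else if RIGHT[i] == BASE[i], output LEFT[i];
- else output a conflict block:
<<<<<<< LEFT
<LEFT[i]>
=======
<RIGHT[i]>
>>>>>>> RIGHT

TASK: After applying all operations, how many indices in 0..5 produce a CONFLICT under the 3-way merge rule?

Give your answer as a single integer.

Answer: 2

Derivation:
Final LEFT:  [alpha, echo, echo, delta, echo, foxtrot]
Final RIGHT: [bravo, echo, delta, charlie, charlie, foxtrot]
i=0: L=alpha, R=bravo=BASE -> take LEFT -> alpha
i=1: L=echo R=echo -> agree -> echo
i=2: L=echo=BASE, R=delta -> take RIGHT -> delta
i=3: BASE=bravo L=delta R=charlie all differ -> CONFLICT
i=4: BASE=delta L=echo R=charlie all differ -> CONFLICT
i=5: L=foxtrot R=foxtrot -> agree -> foxtrot
Conflict count: 2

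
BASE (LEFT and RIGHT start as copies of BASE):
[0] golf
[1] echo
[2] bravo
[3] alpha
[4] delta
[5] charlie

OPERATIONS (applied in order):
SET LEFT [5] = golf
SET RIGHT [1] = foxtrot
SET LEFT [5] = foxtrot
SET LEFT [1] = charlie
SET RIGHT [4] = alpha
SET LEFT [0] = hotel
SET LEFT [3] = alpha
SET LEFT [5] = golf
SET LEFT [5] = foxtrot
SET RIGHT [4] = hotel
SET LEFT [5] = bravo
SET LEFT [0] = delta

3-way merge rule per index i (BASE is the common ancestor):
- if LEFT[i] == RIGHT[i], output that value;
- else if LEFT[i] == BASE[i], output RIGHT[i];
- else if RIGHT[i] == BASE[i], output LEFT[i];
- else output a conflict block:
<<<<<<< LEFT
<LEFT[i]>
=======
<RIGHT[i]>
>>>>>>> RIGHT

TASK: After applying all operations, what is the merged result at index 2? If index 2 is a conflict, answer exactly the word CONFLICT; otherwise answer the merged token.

Final LEFT:  [delta, charlie, bravo, alpha, delta, bravo]
Final RIGHT: [golf, foxtrot, bravo, alpha, hotel, charlie]
i=0: L=delta, R=golf=BASE -> take LEFT -> delta
i=1: BASE=echo L=charlie R=foxtrot all differ -> CONFLICT
i=2: L=bravo R=bravo -> agree -> bravo
i=3: L=alpha R=alpha -> agree -> alpha
i=4: L=delta=BASE, R=hotel -> take RIGHT -> hotel
i=5: L=bravo, R=charlie=BASE -> take LEFT -> bravo
Index 2 -> bravo

Answer: bravo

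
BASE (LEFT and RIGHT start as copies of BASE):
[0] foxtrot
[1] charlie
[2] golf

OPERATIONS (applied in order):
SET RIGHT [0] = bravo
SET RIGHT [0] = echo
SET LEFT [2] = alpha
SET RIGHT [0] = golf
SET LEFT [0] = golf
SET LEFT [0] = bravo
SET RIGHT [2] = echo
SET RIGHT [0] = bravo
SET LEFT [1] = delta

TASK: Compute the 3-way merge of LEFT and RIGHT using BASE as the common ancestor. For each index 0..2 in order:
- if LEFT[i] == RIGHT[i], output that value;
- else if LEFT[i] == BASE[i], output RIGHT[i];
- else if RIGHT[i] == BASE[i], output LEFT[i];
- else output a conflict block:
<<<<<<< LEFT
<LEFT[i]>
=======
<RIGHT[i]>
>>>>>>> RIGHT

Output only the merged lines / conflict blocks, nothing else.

Answer: bravo
delta
<<<<<<< LEFT
alpha
=======
echo
>>>>>>> RIGHT

Derivation:
Final LEFT:  [bravo, delta, alpha]
Final RIGHT: [bravo, charlie, echo]
i=0: L=bravo R=bravo -> agree -> bravo
i=1: L=delta, R=charlie=BASE -> take LEFT -> delta
i=2: BASE=golf L=alpha R=echo all differ -> CONFLICT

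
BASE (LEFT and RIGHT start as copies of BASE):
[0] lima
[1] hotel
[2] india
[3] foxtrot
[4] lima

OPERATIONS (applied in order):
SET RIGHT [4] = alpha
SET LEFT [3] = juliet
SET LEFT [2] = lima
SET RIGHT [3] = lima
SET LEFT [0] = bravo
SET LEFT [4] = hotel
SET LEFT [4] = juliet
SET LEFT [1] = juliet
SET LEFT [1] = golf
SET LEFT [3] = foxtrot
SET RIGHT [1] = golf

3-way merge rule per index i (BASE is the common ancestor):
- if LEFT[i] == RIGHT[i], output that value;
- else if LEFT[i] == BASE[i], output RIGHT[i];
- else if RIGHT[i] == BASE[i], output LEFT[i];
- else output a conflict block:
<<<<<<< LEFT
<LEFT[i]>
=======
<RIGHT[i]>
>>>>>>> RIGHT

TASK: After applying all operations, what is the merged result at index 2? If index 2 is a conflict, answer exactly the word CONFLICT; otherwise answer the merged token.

Answer: lima

Derivation:
Final LEFT:  [bravo, golf, lima, foxtrot, juliet]
Final RIGHT: [lima, golf, india, lima, alpha]
i=0: L=bravo, R=lima=BASE -> take LEFT -> bravo
i=1: L=golf R=golf -> agree -> golf
i=2: L=lima, R=india=BASE -> take LEFT -> lima
i=3: L=foxtrot=BASE, R=lima -> take RIGHT -> lima
i=4: BASE=lima L=juliet R=alpha all differ -> CONFLICT
Index 2 -> lima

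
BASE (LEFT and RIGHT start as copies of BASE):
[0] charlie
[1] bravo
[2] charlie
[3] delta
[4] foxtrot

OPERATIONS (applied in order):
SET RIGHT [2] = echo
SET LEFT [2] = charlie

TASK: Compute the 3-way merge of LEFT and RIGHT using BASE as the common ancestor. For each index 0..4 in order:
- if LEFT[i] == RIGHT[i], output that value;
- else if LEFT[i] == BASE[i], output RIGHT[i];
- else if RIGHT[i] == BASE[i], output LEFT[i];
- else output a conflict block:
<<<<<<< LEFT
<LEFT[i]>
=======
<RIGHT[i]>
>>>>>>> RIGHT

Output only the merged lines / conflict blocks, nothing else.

Final LEFT:  [charlie, bravo, charlie, delta, foxtrot]
Final RIGHT: [charlie, bravo, echo, delta, foxtrot]
i=0: L=charlie R=charlie -> agree -> charlie
i=1: L=bravo R=bravo -> agree -> bravo
i=2: L=charlie=BASE, R=echo -> take RIGHT -> echo
i=3: L=delta R=delta -> agree -> delta
i=4: L=foxtrot R=foxtrot -> agree -> foxtrot

Answer: charlie
bravo
echo
delta
foxtrot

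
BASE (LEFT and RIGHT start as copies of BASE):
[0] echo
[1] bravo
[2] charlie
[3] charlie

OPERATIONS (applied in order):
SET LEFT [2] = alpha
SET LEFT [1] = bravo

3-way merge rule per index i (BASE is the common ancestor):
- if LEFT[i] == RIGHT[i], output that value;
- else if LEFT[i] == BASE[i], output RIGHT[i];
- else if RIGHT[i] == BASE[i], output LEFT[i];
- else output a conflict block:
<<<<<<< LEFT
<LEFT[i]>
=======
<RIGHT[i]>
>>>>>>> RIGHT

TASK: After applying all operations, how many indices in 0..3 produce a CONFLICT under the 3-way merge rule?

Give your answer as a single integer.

Answer: 0

Derivation:
Final LEFT:  [echo, bravo, alpha, charlie]
Final RIGHT: [echo, bravo, charlie, charlie]
i=0: L=echo R=echo -> agree -> echo
i=1: L=bravo R=bravo -> agree -> bravo
i=2: L=alpha, R=charlie=BASE -> take LEFT -> alpha
i=3: L=charlie R=charlie -> agree -> charlie
Conflict count: 0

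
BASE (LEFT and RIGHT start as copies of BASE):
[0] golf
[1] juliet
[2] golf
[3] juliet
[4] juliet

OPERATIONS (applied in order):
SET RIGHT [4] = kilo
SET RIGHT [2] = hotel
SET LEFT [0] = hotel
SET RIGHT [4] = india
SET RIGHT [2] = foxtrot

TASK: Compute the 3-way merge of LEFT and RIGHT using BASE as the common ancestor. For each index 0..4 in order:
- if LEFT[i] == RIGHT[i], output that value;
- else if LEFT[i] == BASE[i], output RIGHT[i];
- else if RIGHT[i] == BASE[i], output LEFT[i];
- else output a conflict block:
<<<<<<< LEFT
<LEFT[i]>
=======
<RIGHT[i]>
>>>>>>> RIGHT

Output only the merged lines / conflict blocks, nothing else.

Answer: hotel
juliet
foxtrot
juliet
india

Derivation:
Final LEFT:  [hotel, juliet, golf, juliet, juliet]
Final RIGHT: [golf, juliet, foxtrot, juliet, india]
i=0: L=hotel, R=golf=BASE -> take LEFT -> hotel
i=1: L=juliet R=juliet -> agree -> juliet
i=2: L=golf=BASE, R=foxtrot -> take RIGHT -> foxtrot
i=3: L=juliet R=juliet -> agree -> juliet
i=4: L=juliet=BASE, R=india -> take RIGHT -> india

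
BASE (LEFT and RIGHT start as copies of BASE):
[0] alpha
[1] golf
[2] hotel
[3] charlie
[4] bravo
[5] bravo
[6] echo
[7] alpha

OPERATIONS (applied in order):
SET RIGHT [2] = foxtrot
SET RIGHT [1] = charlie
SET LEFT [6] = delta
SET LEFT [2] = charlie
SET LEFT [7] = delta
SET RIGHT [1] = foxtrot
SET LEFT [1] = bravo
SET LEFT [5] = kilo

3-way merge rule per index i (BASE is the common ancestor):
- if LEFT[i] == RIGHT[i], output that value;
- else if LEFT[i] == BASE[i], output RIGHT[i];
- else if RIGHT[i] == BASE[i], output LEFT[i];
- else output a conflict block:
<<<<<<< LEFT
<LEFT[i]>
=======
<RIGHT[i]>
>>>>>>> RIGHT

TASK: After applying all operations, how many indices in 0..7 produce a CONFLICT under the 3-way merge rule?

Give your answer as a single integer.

Final LEFT:  [alpha, bravo, charlie, charlie, bravo, kilo, delta, delta]
Final RIGHT: [alpha, foxtrot, foxtrot, charlie, bravo, bravo, echo, alpha]
i=0: L=alpha R=alpha -> agree -> alpha
i=1: BASE=golf L=bravo R=foxtrot all differ -> CONFLICT
i=2: BASE=hotel L=charlie R=foxtrot all differ -> CONFLICT
i=3: L=charlie R=charlie -> agree -> charlie
i=4: L=bravo R=bravo -> agree -> bravo
i=5: L=kilo, R=bravo=BASE -> take LEFT -> kilo
i=6: L=delta, R=echo=BASE -> take LEFT -> delta
i=7: L=delta, R=alpha=BASE -> take LEFT -> delta
Conflict count: 2

Answer: 2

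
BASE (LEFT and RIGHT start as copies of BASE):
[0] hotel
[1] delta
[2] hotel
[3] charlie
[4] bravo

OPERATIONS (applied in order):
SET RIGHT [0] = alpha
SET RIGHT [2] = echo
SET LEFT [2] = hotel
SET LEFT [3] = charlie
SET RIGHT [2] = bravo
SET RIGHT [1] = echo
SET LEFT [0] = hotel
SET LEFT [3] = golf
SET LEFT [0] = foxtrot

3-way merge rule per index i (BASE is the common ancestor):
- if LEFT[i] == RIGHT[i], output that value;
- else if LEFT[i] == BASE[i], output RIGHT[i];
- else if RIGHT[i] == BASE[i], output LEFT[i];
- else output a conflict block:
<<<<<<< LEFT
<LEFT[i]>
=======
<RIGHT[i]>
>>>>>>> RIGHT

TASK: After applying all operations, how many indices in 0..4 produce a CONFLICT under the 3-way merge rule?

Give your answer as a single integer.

Answer: 1

Derivation:
Final LEFT:  [foxtrot, delta, hotel, golf, bravo]
Final RIGHT: [alpha, echo, bravo, charlie, bravo]
i=0: BASE=hotel L=foxtrot R=alpha all differ -> CONFLICT
i=1: L=delta=BASE, R=echo -> take RIGHT -> echo
i=2: L=hotel=BASE, R=bravo -> take RIGHT -> bravo
i=3: L=golf, R=charlie=BASE -> take LEFT -> golf
i=4: L=bravo R=bravo -> agree -> bravo
Conflict count: 1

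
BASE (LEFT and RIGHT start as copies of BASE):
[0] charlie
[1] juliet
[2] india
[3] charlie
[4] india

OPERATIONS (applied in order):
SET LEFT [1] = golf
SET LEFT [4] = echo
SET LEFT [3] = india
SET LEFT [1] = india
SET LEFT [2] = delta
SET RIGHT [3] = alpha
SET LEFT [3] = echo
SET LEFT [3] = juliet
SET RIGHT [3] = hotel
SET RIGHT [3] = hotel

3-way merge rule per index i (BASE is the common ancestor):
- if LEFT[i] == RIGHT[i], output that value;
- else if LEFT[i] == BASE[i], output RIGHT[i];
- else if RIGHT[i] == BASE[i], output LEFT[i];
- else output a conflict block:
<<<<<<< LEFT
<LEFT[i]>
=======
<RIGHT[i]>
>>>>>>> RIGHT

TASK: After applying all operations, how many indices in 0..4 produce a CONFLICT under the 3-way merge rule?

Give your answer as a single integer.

Answer: 1

Derivation:
Final LEFT:  [charlie, india, delta, juliet, echo]
Final RIGHT: [charlie, juliet, india, hotel, india]
i=0: L=charlie R=charlie -> agree -> charlie
i=1: L=india, R=juliet=BASE -> take LEFT -> india
i=2: L=delta, R=india=BASE -> take LEFT -> delta
i=3: BASE=charlie L=juliet R=hotel all differ -> CONFLICT
i=4: L=echo, R=india=BASE -> take LEFT -> echo
Conflict count: 1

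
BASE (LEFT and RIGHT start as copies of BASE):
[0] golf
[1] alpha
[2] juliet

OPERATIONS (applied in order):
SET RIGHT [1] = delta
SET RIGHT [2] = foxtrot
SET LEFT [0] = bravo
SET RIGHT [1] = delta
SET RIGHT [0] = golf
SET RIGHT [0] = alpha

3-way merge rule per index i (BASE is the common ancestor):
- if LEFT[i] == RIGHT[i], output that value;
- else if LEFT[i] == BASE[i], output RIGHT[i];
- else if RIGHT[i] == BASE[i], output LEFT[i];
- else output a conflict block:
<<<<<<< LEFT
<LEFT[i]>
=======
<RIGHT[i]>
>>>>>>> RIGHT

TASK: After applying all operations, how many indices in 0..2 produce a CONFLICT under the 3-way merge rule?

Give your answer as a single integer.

Final LEFT:  [bravo, alpha, juliet]
Final RIGHT: [alpha, delta, foxtrot]
i=0: BASE=golf L=bravo R=alpha all differ -> CONFLICT
i=1: L=alpha=BASE, R=delta -> take RIGHT -> delta
i=2: L=juliet=BASE, R=foxtrot -> take RIGHT -> foxtrot
Conflict count: 1

Answer: 1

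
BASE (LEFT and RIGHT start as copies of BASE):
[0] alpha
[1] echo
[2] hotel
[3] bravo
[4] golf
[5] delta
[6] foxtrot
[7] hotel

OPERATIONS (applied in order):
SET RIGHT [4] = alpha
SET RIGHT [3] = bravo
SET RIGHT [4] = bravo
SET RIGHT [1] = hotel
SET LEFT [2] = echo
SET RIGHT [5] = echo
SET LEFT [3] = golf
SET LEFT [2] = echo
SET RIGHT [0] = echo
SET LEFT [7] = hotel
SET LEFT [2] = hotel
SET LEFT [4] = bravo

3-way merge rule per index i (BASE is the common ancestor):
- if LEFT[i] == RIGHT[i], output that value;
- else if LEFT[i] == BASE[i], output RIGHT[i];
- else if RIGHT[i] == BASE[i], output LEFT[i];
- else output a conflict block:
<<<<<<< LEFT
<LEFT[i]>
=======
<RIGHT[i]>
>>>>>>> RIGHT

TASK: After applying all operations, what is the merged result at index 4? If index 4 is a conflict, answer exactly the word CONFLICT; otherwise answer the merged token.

Answer: bravo

Derivation:
Final LEFT:  [alpha, echo, hotel, golf, bravo, delta, foxtrot, hotel]
Final RIGHT: [echo, hotel, hotel, bravo, bravo, echo, foxtrot, hotel]
i=0: L=alpha=BASE, R=echo -> take RIGHT -> echo
i=1: L=echo=BASE, R=hotel -> take RIGHT -> hotel
i=2: L=hotel R=hotel -> agree -> hotel
i=3: L=golf, R=bravo=BASE -> take LEFT -> golf
i=4: L=bravo R=bravo -> agree -> bravo
i=5: L=delta=BASE, R=echo -> take RIGHT -> echo
i=6: L=foxtrot R=foxtrot -> agree -> foxtrot
i=7: L=hotel R=hotel -> agree -> hotel
Index 4 -> bravo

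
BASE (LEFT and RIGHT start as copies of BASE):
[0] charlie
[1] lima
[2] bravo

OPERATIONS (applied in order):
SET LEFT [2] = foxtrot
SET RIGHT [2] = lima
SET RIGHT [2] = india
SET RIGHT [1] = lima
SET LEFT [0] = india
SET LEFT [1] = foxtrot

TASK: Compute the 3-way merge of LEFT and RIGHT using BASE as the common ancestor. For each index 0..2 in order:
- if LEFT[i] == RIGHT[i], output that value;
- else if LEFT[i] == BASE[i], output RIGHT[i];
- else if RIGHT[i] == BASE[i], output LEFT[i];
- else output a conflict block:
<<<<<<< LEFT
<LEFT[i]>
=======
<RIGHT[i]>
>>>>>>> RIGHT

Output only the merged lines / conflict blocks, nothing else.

Answer: india
foxtrot
<<<<<<< LEFT
foxtrot
=======
india
>>>>>>> RIGHT

Derivation:
Final LEFT:  [india, foxtrot, foxtrot]
Final RIGHT: [charlie, lima, india]
i=0: L=india, R=charlie=BASE -> take LEFT -> india
i=1: L=foxtrot, R=lima=BASE -> take LEFT -> foxtrot
i=2: BASE=bravo L=foxtrot R=india all differ -> CONFLICT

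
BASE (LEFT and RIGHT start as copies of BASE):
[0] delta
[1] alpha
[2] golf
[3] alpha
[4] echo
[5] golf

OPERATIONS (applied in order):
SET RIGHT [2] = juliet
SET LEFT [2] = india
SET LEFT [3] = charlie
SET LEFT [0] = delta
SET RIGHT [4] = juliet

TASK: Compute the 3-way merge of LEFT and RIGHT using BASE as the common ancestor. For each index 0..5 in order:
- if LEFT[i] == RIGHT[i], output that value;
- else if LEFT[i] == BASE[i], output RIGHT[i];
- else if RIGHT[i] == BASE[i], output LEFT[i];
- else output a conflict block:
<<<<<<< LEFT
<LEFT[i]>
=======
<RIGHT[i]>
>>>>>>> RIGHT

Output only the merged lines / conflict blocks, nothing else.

Final LEFT:  [delta, alpha, india, charlie, echo, golf]
Final RIGHT: [delta, alpha, juliet, alpha, juliet, golf]
i=0: L=delta R=delta -> agree -> delta
i=1: L=alpha R=alpha -> agree -> alpha
i=2: BASE=golf L=india R=juliet all differ -> CONFLICT
i=3: L=charlie, R=alpha=BASE -> take LEFT -> charlie
i=4: L=echo=BASE, R=juliet -> take RIGHT -> juliet
i=5: L=golf R=golf -> agree -> golf

Answer: delta
alpha
<<<<<<< LEFT
india
=======
juliet
>>>>>>> RIGHT
charlie
juliet
golf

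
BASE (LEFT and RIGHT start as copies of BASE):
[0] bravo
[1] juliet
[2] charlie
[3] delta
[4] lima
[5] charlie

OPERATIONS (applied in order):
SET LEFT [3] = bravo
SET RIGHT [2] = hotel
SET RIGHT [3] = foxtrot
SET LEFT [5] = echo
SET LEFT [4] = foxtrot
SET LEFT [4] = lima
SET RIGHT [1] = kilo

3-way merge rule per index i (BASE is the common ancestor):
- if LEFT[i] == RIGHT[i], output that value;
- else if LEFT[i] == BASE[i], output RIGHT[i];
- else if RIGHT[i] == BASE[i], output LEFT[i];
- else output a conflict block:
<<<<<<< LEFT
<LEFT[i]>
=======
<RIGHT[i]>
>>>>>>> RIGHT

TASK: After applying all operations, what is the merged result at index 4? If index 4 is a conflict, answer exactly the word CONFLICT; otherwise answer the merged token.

Final LEFT:  [bravo, juliet, charlie, bravo, lima, echo]
Final RIGHT: [bravo, kilo, hotel, foxtrot, lima, charlie]
i=0: L=bravo R=bravo -> agree -> bravo
i=1: L=juliet=BASE, R=kilo -> take RIGHT -> kilo
i=2: L=charlie=BASE, R=hotel -> take RIGHT -> hotel
i=3: BASE=delta L=bravo R=foxtrot all differ -> CONFLICT
i=4: L=lima R=lima -> agree -> lima
i=5: L=echo, R=charlie=BASE -> take LEFT -> echo
Index 4 -> lima

Answer: lima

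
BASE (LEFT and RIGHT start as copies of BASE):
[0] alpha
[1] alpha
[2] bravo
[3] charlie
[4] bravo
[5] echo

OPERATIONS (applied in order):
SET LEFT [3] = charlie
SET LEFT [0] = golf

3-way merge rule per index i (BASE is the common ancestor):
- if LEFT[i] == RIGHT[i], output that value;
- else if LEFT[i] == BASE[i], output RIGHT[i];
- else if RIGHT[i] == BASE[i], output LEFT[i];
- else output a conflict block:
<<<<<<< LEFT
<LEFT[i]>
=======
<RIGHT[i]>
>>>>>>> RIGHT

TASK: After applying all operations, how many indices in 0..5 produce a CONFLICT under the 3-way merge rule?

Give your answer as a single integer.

Answer: 0

Derivation:
Final LEFT:  [golf, alpha, bravo, charlie, bravo, echo]
Final RIGHT: [alpha, alpha, bravo, charlie, bravo, echo]
i=0: L=golf, R=alpha=BASE -> take LEFT -> golf
i=1: L=alpha R=alpha -> agree -> alpha
i=2: L=bravo R=bravo -> agree -> bravo
i=3: L=charlie R=charlie -> agree -> charlie
i=4: L=bravo R=bravo -> agree -> bravo
i=5: L=echo R=echo -> agree -> echo
Conflict count: 0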